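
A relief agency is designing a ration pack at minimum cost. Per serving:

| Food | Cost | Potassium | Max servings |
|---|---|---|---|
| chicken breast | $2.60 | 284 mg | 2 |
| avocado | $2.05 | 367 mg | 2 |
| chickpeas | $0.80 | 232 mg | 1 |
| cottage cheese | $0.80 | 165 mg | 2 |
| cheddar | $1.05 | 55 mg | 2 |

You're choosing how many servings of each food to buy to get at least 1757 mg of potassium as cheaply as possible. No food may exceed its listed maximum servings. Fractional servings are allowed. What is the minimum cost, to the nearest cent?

$10.72

Cost per mg of potassium: chickpeas $0.0034, cottage cheese $0.0048, avocado $0.0056, chicken breast $0.0092, cheddar $0.0191.
Take 1 serving of chickpeas: +232.0 mg potassium for $0.80 (total $0.80, still need 1525.0 mg).
Take 2 servings of cottage cheese: +330.0 mg potassium for $1.60 (total $2.40, still need 1195.0 mg).
Take 2 servings of avocado: +734.0 mg potassium for $4.10 (total $6.50, still need 461.0 mg).
Take 1.623 servings of chicken breast: +461.0 mg potassium for $4.22 (total $10.72, still need 0.0 mg).
Filling from the cheapest source first is optimal under one linear minimum: $10.72.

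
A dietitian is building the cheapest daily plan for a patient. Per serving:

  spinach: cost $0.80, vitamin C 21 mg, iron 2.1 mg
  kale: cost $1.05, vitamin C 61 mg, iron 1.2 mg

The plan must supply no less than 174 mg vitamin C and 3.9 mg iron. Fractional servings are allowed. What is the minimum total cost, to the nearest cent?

Check every corner: each single food scaled to meet both minima, and each pair solved so both constraints bind.
spinach only: max(174/21, 3.9/2.1) = 8.286 servings → $6.63.
kale only: max(174/61, 3.9/1.2) = 3.25 servings → $3.41.
spinach + kale with both tight: 0.2828 servings and 2.755 servings → $3.12.
So the least-cost plan costs $3.12.

$3.12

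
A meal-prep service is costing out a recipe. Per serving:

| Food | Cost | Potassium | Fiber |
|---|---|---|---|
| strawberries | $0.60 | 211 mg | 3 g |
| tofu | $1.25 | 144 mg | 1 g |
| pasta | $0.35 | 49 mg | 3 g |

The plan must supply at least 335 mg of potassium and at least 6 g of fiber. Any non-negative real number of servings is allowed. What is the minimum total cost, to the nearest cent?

With two linear requirements the optimum uses one or two foods; enumerate the corners.
strawberries only: max(335/211, 6/3) = 2 servings → $1.20.
tofu only: max(335/144, 6/1) = 6 servings → $7.50.
pasta only: max(335/49, 6/3) = 6.837 servings → $2.39.
strawberries + tofu with both targets exact would need a negative amount; discard.
strawberries + pasta with both tight: 1.463 servings and 0.537 servings → $1.07.
tofu + pasta with both tight: 1.856 servings and 1.381 servings → $2.80.
The minimum over all feasible corners is $1.07.

$1.07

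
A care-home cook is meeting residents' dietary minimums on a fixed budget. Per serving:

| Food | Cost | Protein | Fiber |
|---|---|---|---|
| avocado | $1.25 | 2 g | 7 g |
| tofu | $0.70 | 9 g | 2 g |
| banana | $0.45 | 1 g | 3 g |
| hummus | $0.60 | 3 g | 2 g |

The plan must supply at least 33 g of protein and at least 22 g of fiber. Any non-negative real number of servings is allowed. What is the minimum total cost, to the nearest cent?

This is a tiny linear program; its minimum lies at a vertex of the feasible set. List the vertices and price them.
avocado only: max(33/2, 22/7) = 16.5 servings → $20.62.
tofu only: max(33/9, 22/2) = 11 servings → $7.70.
banana only: max(33/1, 22/3) = 33 servings → $14.85.
hummus only: max(33/3, 22/2) = 11 servings → $6.60.
avocado + tofu with both tight: 2.237 servings and 3.169 servings → $5.02.
avocado + banana: the both-tight solution has a negative serving — not a feasible corner.
avocado + hummus with both tight: 0 servings and 11 servings → $6.60.
tofu + banana with both tight: 3.08 servings and 5.28 servings → $4.53.
tofu + hummus with both tight: 0 servings and 11 servings → $6.60.
banana + hummus with both tight: 0 servings and 11 servings → $6.60.
The minimum over all feasible corners is $4.53.

$4.53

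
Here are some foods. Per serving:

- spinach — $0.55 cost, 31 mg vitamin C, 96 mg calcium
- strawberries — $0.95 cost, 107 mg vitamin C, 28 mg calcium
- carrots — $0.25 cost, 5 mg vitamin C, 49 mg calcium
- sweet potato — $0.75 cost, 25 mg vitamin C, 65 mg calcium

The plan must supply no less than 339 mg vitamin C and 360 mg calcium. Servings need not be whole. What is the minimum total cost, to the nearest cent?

With two linear requirements the optimum uses one or two foods; enumerate the corners.
spinach only: max(339/31, 360/96) = 10.94 servings → $6.01.
strawberries only: max(339/107, 360/28) = 12.86 servings → $12.21.
carrots only: max(339/5, 360/49) = 67.8 servings → $16.95.
sweet potato only: max(339/25, 360/65) = 13.56 servings → $10.17.
spinach + strawberries with both tight: 3.087 servings and 2.274 servings → $3.86.
spinach + carrots: the both-tight solution has a negative serving — not a feasible corner.
spinach + sweet potato: intersection lies outside the first quadrant.
strawberries + carrots with both tight: 2.902 servings and 5.688 servings → $4.18.
strawberries + sweet potato with both tight: 2.084 servings and 4.641 servings → $5.46.
carrots + sweet potato with both targets exact would need a negative amount; discard.
The minimum over all feasible corners is $3.86.

$3.86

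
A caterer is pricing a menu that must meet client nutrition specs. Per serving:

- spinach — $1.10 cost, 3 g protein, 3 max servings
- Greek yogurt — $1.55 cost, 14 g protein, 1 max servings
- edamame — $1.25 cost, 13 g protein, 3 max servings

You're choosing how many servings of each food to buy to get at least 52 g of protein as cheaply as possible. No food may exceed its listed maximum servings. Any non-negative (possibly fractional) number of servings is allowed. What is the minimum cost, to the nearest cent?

Cost per g of protein: edamame $0.0962, Greek yogurt $0.1107, spinach $0.3667.
Take 3 servings of edamame: +39.0 g protein for $3.75 (total $3.75, still need 13.0 g).
Take 0.9286 servings of Greek yogurt: +13.0 g protein for $1.44 (total $5.19, still need 0.0 g).
Greedy by cheapest-per-g is optimal for a single linear constraint, so the minimum cost is $5.19.

$5.19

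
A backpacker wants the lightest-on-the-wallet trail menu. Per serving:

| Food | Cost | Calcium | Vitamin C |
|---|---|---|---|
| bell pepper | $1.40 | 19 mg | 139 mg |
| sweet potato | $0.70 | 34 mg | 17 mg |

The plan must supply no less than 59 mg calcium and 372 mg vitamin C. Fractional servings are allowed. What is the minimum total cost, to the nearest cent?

Check every corner: each single food scaled to meet both minima, and each pair solved so both constraints bind.
bell pepper only: max(59/19, 372/139) = 3.105 servings → $4.35.
sweet potato only: max(59/34, 372/17) = 21.88 servings → $15.32.
bell pepper + sweet potato with both tight: 2.645 servings and 0.2573 servings → $3.88.
So the least-cost plan costs $3.88.

$3.88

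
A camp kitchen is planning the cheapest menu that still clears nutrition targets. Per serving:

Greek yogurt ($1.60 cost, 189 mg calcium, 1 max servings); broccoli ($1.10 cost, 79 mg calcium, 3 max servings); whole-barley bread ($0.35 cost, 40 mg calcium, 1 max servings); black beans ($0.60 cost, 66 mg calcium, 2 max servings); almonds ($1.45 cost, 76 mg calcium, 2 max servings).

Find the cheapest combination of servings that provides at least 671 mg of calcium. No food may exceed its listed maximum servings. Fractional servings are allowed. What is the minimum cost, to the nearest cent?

Cost per mg of calcium: Greek yogurt $0.0085, whole-barley bread $0.0088, black beans $0.0091, broccoli $0.0139, almonds $0.0191.
Take 1 serving of Greek yogurt: +189.0 mg calcium for $1.60 (total $1.60, still need 482.0 mg).
Take 1 serving of whole-barley bread: +40.0 mg calcium for $0.35 (total $1.95, still need 442.0 mg).
Take 2 servings of black beans: +132.0 mg calcium for $1.20 (total $3.15, still need 310.0 mg).
Take 3 servings of broccoli: +237.0 mg calcium for $3.30 (total $6.45, still need 73.0 mg).
Take 0.9605 servings of almonds: +73.0 mg calcium for $1.39 (total $7.84, still need 0.0 mg).
Filling from the cheapest source first is optimal under one linear minimum: $7.84.

$7.84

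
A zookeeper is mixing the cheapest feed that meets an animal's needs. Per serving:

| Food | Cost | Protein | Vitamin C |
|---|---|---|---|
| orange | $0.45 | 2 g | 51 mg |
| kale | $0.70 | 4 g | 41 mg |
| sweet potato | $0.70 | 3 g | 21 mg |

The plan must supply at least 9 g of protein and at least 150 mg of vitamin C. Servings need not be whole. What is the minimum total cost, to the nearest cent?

At the optimum either one food covers both requirements or two foods hit both targets exactly; no other combination can be cheaper.
orange only: max(9/2, 150/51) = 4.5 servings → $2.02.
kale only: max(9/4, 150/41) = 3.659 servings → $2.56.
sweet potato only: max(9/3, 150/21) = 7.143 servings → $5.00.
orange + kale with both tight: 1.893 servings and 1.303 servings → $1.76.
orange + sweet potato with both tight: 2.351 servings and 1.432 servings → $2.06.
kale + sweet potato: the both-tight solution has a negative serving — not a feasible corner.
Cheapest feasible corner: $1.76.

$1.76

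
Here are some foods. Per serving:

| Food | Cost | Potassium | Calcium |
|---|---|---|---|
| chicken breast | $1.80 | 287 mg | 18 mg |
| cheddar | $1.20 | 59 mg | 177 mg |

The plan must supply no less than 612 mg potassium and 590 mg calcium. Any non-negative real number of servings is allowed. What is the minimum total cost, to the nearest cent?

A basic optimal solution has at most two foods positive. Try each food alone and each pair with both targets met exactly.
chicken breast only: max(612/287, 590/18) = 32.78 servings → $59.00.
cheddar only: max(612/59, 590/177) = 10.37 servings → $12.45.
chicken breast + cheddar with both tight: 1.478 servings and 3.183 servings → $6.48.
Cheapest feasible corner: $6.48.

$6.48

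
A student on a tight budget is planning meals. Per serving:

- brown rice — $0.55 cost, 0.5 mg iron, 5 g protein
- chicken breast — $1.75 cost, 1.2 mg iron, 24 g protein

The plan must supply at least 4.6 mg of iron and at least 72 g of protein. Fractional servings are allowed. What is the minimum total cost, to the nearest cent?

$5.99

Two binding constraints pin down two serving amounts, so the optimal mix uses at most two foods. The candidates are each food alone (scaled to the tighter of iron/protein) and each pair with both constraints tight.
brown rice only: max(4.6/0.5, 72/5) = 14.4 servings → $7.92.
chicken breast only: max(4.6/1.2, 72/24) = 3.833 servings → $6.71.
brown rice + chicken breast with both tight: 4 servings and 2.167 servings → $5.99.
The minimum over all feasible corners is $5.99.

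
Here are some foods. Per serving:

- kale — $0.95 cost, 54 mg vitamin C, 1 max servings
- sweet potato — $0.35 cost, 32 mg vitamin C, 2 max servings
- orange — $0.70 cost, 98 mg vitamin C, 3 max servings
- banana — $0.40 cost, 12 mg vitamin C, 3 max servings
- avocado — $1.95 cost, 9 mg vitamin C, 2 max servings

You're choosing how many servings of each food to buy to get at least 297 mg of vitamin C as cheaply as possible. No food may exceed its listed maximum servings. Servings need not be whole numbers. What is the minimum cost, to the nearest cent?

$2.13

Cost per mg of vitamin C: orange $0.0071, sweet potato $0.0109, kale $0.0176, banana $0.0333, avocado $0.2167.
Take 3 servings of orange: +294.0 mg vitamin C for $2.10 (total $2.10, still need 3.0 mg).
Take 0.09375 servings of sweet potato: +3.0 mg vitamin C for $0.03 (total $2.13, still need 0.0 mg).
Filling from the cheapest source first is optimal under one linear minimum: $2.13.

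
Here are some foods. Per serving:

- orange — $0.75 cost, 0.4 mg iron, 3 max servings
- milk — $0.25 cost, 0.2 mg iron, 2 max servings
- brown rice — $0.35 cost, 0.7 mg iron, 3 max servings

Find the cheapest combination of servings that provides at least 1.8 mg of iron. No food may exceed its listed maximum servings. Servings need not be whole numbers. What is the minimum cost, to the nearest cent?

Cost per mg of iron: brown rice $0.5000, milk $1.2500, orange $1.8750.
Take 2.571 servings of brown rice: +1.8 mg iron for $0.90 (total $0.90, still need 0.0 mg).
Filling from the cheapest source first is optimal under one linear minimum: $0.90.

$0.90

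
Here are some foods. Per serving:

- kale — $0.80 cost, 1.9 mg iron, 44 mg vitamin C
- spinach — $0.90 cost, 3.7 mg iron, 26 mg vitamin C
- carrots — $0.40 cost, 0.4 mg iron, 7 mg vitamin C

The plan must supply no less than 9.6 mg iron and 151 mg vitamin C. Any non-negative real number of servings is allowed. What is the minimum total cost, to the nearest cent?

With two linear requirements the optimum uses one or two foods; enumerate the corners.
kale only: max(9.6/1.9, 151/44) = 5.053 servings → $4.04.
spinach only: max(9.6/3.7, 151/26) = 5.808 servings → $5.23.
carrots only: max(9.6/0.4, 151/7) = 24 servings → $9.60.
kale + spinach with both tight: 2.726 servings and 1.195 servings → $3.26.
kale + carrots: intersection lies outside the first quadrant.
spinach + carrots with both tight: 0.4387 servings and 19.94 servings → $8.37.
So the least-cost plan costs $3.26.

$3.26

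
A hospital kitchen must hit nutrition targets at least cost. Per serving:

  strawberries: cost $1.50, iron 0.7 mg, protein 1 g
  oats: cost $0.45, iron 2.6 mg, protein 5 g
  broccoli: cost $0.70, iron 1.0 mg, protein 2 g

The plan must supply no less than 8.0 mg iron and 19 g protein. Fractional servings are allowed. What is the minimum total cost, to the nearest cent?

$1.71

strawberries only: max(8.0/0.7, 19/1) = 19 servings → $28.50.
oats only: max(8.0/2.6, 19/5) = 3.8 servings → $1.71.
broccoli only: max(8.0/1.0, 19/2) = 9.5 servings → $6.65.
strawberries + oats: intersection lies outside the first quadrant.
strawberries + broccoli: the both-tight solution has a negative serving — not a feasible corner.
oats + broccoli: intersection lies outside the first quadrant.
So the least-cost plan costs $1.71.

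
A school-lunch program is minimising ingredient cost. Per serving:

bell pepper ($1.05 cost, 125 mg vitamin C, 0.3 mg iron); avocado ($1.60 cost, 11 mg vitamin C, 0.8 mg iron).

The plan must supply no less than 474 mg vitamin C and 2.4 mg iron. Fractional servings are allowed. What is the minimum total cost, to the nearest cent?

For a min-cost LP with two ≥-constraints, a basic feasible solution has at most two positive variables.
bell pepper only: max(474/125, 2.4/0.3) = 8 servings → $8.40.
avocado only: max(474/11, 2.4/0.8) = 43.09 servings → $68.95.
bell pepper + avocado with both tight: 3.648 servings and 1.632 servings → $6.44.
Cheapest feasible corner: $6.44.

$6.44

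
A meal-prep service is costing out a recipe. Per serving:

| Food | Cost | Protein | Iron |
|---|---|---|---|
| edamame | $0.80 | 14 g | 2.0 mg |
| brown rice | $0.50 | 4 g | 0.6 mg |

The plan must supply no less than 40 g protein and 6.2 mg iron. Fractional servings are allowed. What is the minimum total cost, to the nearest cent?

Compare the cost at each extreme point of the feasible region.
edamame only: max(40/14, 6.2/2.0) = 3.1 servings → $2.48.
brown rice only: max(40/4, 6.2/0.6) = 10.33 servings → $5.17.
edamame + brown rice with both targets exact would need a negative amount; discard.
The minimum over all feasible corners is $2.48.

$2.48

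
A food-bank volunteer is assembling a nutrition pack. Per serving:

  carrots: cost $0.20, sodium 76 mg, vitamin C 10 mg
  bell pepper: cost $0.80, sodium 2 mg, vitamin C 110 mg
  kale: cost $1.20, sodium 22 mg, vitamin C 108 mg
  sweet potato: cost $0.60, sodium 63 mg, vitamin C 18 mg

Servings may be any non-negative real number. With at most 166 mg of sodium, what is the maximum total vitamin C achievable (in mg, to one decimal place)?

9130.0 mg

Vitamin C per mg sodium: bell pepper 55, kale 4.909, sweet potato 0.2857, carrots 0.1316.
With no serving limits, spend the whole sodium allowance on bell pepper: 166 mg / 2 mg × 110 mg = 9130.0 mg.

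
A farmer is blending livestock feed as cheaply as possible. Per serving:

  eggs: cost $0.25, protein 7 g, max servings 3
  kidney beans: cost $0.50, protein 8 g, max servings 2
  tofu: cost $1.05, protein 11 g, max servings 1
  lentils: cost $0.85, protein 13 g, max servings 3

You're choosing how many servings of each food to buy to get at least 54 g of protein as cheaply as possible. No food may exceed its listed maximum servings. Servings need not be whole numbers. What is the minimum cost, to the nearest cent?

$2.86

Cost per g of protein: eggs $0.0357, kidney beans $0.0625, lentils $0.0654, tofu $0.0955.
Take 3 servings of eggs: +21.0 g protein for $0.75 (total $0.75, still need 33.0 g).
Take 2 servings of kidney beans: +16.0 g protein for $1.00 (total $1.75, still need 17.0 g).
Take 1.308 servings of lentils: +17.0 g protein for $1.11 (total $2.86, still need 0.0 g).
Greedy by cheapest-per-g is optimal for a single linear constraint, so the minimum cost is $2.86.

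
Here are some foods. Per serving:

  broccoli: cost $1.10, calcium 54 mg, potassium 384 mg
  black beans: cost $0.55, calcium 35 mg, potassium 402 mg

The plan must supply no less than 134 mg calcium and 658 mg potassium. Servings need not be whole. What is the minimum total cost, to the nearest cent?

Compare the cost at each extreme point of the feasible region.
broccoli only: max(134/54, 658/384) = 2.481 servings → $2.73.
black beans only: max(134/35, 658/402) = 3.829 servings → $2.11.
broccoli + black beans: the both-tight solution has a negative serving — not a feasible corner.
Cheapest feasible corner: $2.11.

$2.11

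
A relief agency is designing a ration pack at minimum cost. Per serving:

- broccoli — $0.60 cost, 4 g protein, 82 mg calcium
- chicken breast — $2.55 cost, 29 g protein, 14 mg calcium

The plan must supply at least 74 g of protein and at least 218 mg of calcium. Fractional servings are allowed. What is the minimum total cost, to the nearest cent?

An LP optimum is at a vertex; with two nutrient constraints at most two foods are used. Check each candidate.
broccoli only: max(74/4, 218/82) = 18.5 servings → $11.10.
chicken breast only: max(74/29, 218/14) = 15.57 servings → $39.71.
broccoli + chicken breast with both tight: 2.276 servings and 2.238 servings → $7.07.
The minimum over all feasible corners is $7.07.

$7.07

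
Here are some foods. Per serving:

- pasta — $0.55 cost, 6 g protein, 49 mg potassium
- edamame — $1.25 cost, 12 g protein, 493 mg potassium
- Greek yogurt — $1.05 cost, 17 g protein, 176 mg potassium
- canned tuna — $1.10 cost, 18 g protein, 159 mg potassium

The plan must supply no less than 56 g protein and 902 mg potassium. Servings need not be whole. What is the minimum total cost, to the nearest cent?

Two binding constraints pin down two serving amounts, so the optimal mix uses at most two foods. The candidates are each food alone (scaled to the tighter of protein/potassium) and each pair with both constraints tight.
pasta only: max(56/6, 902/49) = 18.41 servings → $10.12.
edamame only: max(56/12, 902/493) = 4.667 servings → $5.83.
Greek yogurt only: max(56/17, 902/176) = 5.125 servings → $5.38.
canned tuna only: max(56/18, 902/159) = 5.673 servings → $6.24.
pasta + edamame with both tight: 7.082 servings and 1.126 servings → $5.30.
pasta + Greek yogurt: the both-tight solution has a negative serving — not a feasible corner.
pasta + canned tuna: the both-tight solution has a negative serving — not a feasible corner.
edamame + Greek yogurt with both tight: 0.8738 servings and 2.677 servings → $3.90.
edamame + canned tuna with both tight: 1.053 servings and 2.409 servings → $3.97.
Greek yogurt + canned tuna: intersection lies outside the first quadrant.
So the least-cost plan costs $3.90.

$3.90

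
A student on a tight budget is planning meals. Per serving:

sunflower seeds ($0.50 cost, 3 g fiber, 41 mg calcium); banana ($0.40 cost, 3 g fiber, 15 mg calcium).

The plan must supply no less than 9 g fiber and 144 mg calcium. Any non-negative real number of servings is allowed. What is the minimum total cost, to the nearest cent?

A basic optimal solution has at most two foods positive. Try each food alone and each pair with both targets met exactly.
sunflower seeds only: max(9/3, 144/41) = 3.512 servings → $1.76.
banana only: max(9/3, 144/15) = 9.6 servings → $3.84.
sunflower seeds + banana: intersection lies outside the first quadrant.
The minimum over all feasible corners is $1.76.

$1.76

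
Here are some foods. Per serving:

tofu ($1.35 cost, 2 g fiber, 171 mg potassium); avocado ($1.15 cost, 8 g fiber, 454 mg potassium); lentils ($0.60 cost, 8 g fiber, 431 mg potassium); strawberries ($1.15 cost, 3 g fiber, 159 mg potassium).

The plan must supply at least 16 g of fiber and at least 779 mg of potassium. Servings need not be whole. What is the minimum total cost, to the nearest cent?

A basic optimal solution has at most two foods positive. Try each food alone and each pair with both targets met exactly.
tofu only: max(16/2, 779/171) = 8 servings → $10.80.
avocado only: max(16/8, 779/454) = 2 servings → $2.30.
lentils only: max(16/8, 779/431) = 2 servings → $1.20.
strawberries only: max(16/3, 779/159) = 5.333 servings → $6.13.
tofu + avocado: the both-tight solution has a negative serving — not a feasible corner.
tofu + lentils: the both-tight solution has a negative serving — not a feasible corner.
tofu + strawberries: intersection lies outside the first quadrant.
avocado + lentils: the both-tight solution has a negative serving — not a feasible corner.
avocado + strawberries: intersection lies outside the first quadrant.
lentils + strawberries with both targets exact would need a negative amount; discard.
So the least-cost plan costs $1.20.

$1.20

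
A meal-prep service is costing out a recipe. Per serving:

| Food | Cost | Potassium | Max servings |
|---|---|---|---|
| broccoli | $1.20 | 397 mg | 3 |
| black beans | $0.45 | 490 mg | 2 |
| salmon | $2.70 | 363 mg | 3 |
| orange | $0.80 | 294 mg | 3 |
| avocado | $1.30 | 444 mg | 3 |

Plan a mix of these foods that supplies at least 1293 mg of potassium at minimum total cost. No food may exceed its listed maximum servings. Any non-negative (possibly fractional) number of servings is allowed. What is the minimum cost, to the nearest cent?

Cost per mg of potassium: black beans $0.0009, orange $0.0027, avocado $0.0029, broccoli $0.0030, salmon $0.0074.
Take 2 servings of black beans: +980.0 mg potassium for $0.90 (total $0.90, still need 313.0 mg).
Take 1.065 servings of orange: +313.0 mg potassium for $0.85 (total $1.75, still need 0.0 mg).
Greedy by cheapest-per-mg is optimal for a single linear constraint, so the minimum cost is $1.75.

$1.75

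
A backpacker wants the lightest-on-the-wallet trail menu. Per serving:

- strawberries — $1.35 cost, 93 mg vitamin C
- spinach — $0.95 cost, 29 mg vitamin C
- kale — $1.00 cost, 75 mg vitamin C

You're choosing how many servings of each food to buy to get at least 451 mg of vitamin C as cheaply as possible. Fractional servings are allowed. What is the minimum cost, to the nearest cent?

Cost per mg of vitamin C: kale $0.0133, strawberries $0.0145, spinach $0.0328.
With no serving limits, use only kale: 451 mg / 75 mg = 6.013 servings × $1.00 = $6.01.

$6.01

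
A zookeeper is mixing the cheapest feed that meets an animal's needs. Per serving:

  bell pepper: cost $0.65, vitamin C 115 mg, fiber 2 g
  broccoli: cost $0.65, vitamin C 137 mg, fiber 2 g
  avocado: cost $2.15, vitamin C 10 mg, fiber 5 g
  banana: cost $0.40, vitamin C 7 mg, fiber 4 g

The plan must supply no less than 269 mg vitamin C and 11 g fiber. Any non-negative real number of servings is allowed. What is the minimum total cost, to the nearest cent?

The cheapest plan sits at a corner of the feasible region — with two constraints it uses at most two foods.
bell pepper only: max(269/115, 11/2) = 5.5 servings → $3.58.
broccoli only: max(269/137, 11/2) = 5.5 servings → $3.58.
avocado only: max(269/10, 11/5) = 26.9 servings → $57.84.
banana only: max(269/7, 11/4) = 38.43 servings → $15.37.
bell pepper + broccoli with both targets exact would need a negative amount; discard.
bell pepper + avocado with both tight: 2.225 servings and 1.31 servings → $4.26.
bell pepper + banana with both tight: 2.24 servings and 1.63 servings → $2.11.
broccoli + avocado with both tight: 1.857 servings and 1.457 servings → $4.34.
broccoli + banana with both tight: 1.871 servings and 1.815 servings → $1.94.
avocado + banana: intersection lies outside the first quadrant.
So the least-cost plan costs $1.94.

$1.94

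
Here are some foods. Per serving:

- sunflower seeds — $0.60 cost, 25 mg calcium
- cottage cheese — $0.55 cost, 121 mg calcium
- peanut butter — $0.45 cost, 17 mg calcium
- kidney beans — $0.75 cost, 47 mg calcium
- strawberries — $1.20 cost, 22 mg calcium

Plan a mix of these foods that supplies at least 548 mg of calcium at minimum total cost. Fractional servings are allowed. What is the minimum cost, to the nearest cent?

$2.49

Cost per mg of calcium: cottage cheese $0.0045, kidney beans $0.0160, sunflower seeds $0.0240, peanut butter $0.0265, strawberries $0.0545.
With no serving limits, use only cottage cheese: 548 mg / 121 mg = 4.529 servings × $0.55 = $2.49.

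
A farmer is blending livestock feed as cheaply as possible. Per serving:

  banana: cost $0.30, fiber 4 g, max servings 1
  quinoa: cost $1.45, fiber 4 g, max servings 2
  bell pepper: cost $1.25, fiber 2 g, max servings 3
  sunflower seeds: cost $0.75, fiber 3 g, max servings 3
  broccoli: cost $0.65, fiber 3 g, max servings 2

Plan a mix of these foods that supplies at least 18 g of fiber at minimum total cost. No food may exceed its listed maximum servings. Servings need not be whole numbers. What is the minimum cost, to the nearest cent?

$3.60

Cost per g of fiber: banana $0.0750, broccoli $0.2167, sunflower seeds $0.2500, quinoa $0.3625, bell pepper $0.6250.
Take 1 serving of banana: +4.0 g fiber for $0.30 (total $0.30, still need 14.0 g).
Take 2 servings of broccoli: +6.0 g fiber for $1.30 (total $1.60, still need 8.0 g).
Take 2.667 servings of sunflower seeds: +8.0 g fiber for $2.00 (total $3.60, still need 0.0 g).
Greedy by cheapest-per-g is optimal for a single linear constraint, so the minimum cost is $3.60.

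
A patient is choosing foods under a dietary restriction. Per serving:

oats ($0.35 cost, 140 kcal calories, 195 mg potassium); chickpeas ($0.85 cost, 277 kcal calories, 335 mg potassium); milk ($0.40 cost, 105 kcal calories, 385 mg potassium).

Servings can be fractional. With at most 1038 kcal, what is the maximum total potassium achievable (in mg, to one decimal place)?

3806.0 mg

Potassium per kcal: milk 3.667, oats 1.393, chickpeas 1.209.
With no serving limits, spend the whole calories allowance on milk: 1038 kcal / 105 kcal × 385 mg = 3806.0 mg.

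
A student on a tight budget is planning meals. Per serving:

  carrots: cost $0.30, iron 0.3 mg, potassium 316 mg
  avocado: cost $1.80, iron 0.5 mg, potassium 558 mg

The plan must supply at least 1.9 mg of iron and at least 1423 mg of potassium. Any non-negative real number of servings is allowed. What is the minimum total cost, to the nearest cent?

$1.90

Compare the cost at each extreme point of the feasible region.
carrots only: max(1.9/0.3, 1423/316) = 6.333 servings → $1.90.
avocado only: max(1.9/0.5, 1423/558) = 3.8 servings → $6.84.
carrots + avocado: the both-tight solution has a negative serving — not a feasible corner.
So the least-cost plan costs $1.90.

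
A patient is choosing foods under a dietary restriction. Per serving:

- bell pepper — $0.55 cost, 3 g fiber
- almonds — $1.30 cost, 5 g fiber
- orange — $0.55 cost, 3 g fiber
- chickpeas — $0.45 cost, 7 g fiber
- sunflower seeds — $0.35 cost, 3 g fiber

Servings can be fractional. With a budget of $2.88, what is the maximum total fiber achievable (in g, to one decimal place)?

Fiber per dollar: chickpeas 15.56, sunflower seeds 8.571, bell pepper 5.455, orange 5.455, almonds 3.846.
With no serving limits, spend the whole cost allowance on chickpeas: $2.88 / $0.45 × 7 g = 44.8 g.

44.8 g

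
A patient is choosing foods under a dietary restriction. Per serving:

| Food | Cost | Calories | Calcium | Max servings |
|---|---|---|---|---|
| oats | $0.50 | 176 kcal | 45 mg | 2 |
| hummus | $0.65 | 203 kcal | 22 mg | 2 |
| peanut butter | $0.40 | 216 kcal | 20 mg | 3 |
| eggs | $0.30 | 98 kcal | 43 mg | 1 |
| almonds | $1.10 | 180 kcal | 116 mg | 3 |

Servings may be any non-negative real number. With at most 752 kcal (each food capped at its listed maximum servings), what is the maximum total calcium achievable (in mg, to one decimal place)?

420.1 mg

Calcium per kcal: almonds 0.6444, eggs 0.4388, oats 0.2557, hummus 0.1084, peanut butter 0.09259.
Take 3 servings of almonds: uses 540 kcal, +348.0 mg calcium (running total 348.0 mg).
Take 1 serving of eggs: uses 98 kcal, +43.0 mg calcium (running total 391.0 mg).
Take 0.6477 servings of oats: uses 114 kcal, +29.1 mg calcium (running total 420.1 mg).
Greedy by best ratio exhausts the calories allowance optimally: 420.1 mg.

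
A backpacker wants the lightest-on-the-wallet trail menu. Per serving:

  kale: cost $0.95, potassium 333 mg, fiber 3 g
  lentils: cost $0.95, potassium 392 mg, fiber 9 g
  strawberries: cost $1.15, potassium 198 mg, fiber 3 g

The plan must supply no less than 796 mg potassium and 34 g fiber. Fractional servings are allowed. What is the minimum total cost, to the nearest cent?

Two binding constraints pin down two serving amounts, so the optimal mix uses at most two foods. The candidates are each food alone (scaled to the tighter of potassium/fiber) and each pair with both constraints tight.
kale only: max(796/333, 34/3) = 11.33 servings → $10.77.
lentils only: max(796/392, 34/9) = 3.778 servings → $3.59.
strawberries only: max(796/198, 34/3) = 11.33 servings → $13.03.
kale + lentils: intersection lies outside the first quadrant.
kale + strawberries with both targets exact would need a negative amount; discard.
lentils + strawberries: intersection lies outside the first quadrant.
Cheapest feasible corner: $3.59.

$3.59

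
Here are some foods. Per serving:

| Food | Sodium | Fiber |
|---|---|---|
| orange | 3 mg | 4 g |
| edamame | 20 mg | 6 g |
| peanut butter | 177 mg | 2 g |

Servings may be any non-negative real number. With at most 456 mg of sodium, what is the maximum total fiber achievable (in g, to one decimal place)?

Fiber per mg sodium: orange 1.333, edamame 0.3, peanut butter 0.0113.
With no serving limits, spend the whole sodium allowance on orange: 456 mg / 3 mg × 4 g = 608.0 g.

608.0 g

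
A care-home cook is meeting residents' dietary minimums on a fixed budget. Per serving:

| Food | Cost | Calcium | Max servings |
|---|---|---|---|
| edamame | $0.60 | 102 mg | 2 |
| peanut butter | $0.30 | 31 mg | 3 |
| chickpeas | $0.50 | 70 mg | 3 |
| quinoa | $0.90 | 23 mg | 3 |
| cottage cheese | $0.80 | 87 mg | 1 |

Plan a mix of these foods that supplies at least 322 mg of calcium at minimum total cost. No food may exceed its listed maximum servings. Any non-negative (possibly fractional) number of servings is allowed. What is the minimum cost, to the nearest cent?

Cost per mg of calcium: edamame $0.0059, chickpeas $0.0071, cottage cheese $0.0092, peanut butter $0.0097, quinoa $0.0391.
Take 2 servings of edamame: +204.0 mg calcium for $1.20 (total $1.20, still need 118.0 mg).
Take 1.686 servings of chickpeas: +118.0 mg calcium for $0.84 (total $2.04, still need 0.0 mg).
Filling from the cheapest source first is optimal under one linear minimum: $2.04.

$2.04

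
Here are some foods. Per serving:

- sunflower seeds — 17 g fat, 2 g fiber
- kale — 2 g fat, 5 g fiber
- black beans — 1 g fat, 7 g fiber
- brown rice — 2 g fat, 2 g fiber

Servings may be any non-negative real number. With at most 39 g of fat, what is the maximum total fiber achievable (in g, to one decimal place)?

273.0 g

Fiber per g fat: black beans 7, kale 2.5, brown rice 1, sunflower seeds 0.1176.
With no serving limits, spend the whole fat allowance on black beans: 39 g / 1 g × 7 g = 273.0 g.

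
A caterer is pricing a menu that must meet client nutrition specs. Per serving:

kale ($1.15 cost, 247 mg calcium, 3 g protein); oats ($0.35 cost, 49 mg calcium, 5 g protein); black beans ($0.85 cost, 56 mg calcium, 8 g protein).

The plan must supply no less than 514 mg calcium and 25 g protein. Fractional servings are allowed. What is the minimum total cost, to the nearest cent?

$2.91

An LP optimum is at a vertex; with two nutrient constraints at most two foods are used. Check each candidate.
kale only: max(514/247, 25/3) = 8.333 servings → $9.58.
oats only: max(514/49, 25/5) = 10.49 servings → $3.67.
black beans only: max(514/56, 25/8) = 9.179 servings → $7.80.
kale + oats with both tight: 1.236 servings and 4.258 servings → $2.91.
kale + black beans with both tight: 1.5 servings and 2.562 servings → $3.90.
oats + black beans with both targets exact would need a negative amount; discard.
The minimum over all feasible corners is $2.91.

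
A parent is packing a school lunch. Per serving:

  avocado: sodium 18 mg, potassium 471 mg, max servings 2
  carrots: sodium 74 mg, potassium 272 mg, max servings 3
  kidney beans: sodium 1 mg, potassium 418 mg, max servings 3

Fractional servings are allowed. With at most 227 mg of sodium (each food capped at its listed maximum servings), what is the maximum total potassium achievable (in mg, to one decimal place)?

Potassium per mg sodium: kidney beans 418, avocado 26.17, carrots 3.676.
Take 3 servings of kidney beans: uses 3 mg sodium, +1254.0 mg potassium (running total 1254.0 mg).
Take 2 servings of avocado: uses 36 mg sodium, +942.0 mg potassium (running total 2196.0 mg).
Take 2.541 servings of carrots: uses 188 mg sodium, +691.0 mg potassium (running total 2887.0 mg).
Greedy by best ratio exhausts the sodium allowance optimally: 2887.0 mg.

2887.0 mg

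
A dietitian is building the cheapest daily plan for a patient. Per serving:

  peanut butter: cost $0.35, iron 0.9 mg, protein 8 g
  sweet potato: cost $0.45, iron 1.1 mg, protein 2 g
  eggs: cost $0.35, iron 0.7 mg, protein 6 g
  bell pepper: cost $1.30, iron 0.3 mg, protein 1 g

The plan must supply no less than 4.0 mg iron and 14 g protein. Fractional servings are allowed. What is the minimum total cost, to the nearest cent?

$1.56

For a min-cost LP with two ≥-constraints, a basic feasible solution has at most two positive variables.
peanut butter only: max(4.0/0.9, 14/8) = 4.444 servings → $1.56.
sweet potato only: max(4.0/1.1, 14/2) = 7 servings → $3.15.
eggs only: max(4.0/0.7, 14/6) = 5.714 servings → $2.00.
bell pepper only: max(4.0/0.3, 14/1) = 14 servings → $18.20.
peanut butter + sweet potato with both tight: 1.057 servings and 2.771 servings → $1.62.
peanut butter + eggs: intersection lies outside the first quadrant.
peanut butter + bell pepper with both tight: 0.1333 servings and 12.93 servings → $16.86.
sweet potato + eggs with both tight: 2.731 servings and 1.423 servings → $1.73.
sweet potato + bell pepper: intersection lies outside the first quadrant.
eggs + bell pepper with both tight: 0.1818 servings and 12.91 servings → $16.85.
The minimum over all feasible corners is $1.56.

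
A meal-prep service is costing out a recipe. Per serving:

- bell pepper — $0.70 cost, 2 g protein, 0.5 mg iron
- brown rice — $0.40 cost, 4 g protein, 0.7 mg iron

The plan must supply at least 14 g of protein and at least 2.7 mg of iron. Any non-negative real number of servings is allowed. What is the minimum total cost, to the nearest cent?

$1.54

Check every corner: each single food scaled to meet both minima, and each pair solved so both constraints bind.
bell pepper only: max(14/2, 2.7/0.5) = 7 servings → $4.90.
brown rice only: max(14/4, 2.7/0.7) = 3.857 servings → $1.54.
bell pepper + brown rice with both tight: 1.667 servings and 2.667 servings → $2.23.
So the least-cost plan costs $1.54.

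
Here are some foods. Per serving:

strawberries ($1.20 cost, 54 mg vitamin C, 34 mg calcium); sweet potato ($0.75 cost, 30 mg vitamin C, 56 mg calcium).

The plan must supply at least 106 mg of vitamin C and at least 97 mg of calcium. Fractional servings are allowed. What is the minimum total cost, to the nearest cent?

Compare the cost at each extreme point of the feasible region.
strawberries only: max(106/54, 97/34) = 2.853 servings → $3.42.
sweet potato only: max(106/30, 97/56) = 3.533 servings → $2.65.
strawberries + sweet potato with both tight: 1.51 servings and 0.8154 servings → $2.42.
So the least-cost plan costs $2.42.

$2.42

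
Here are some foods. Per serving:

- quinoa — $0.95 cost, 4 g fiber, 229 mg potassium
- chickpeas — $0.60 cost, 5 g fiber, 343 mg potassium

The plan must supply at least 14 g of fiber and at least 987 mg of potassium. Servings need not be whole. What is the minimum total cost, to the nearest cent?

An LP optimum is at a vertex; with two nutrient constraints at most two foods are used. Check each candidate.
quinoa only: max(14/4, 987/229) = 4.31 servings → $4.09.
chickpeas only: max(14/5, 987/343) = 2.878 servings → $1.73.
quinoa + chickpeas: intersection lies outside the first quadrant.
The minimum over all feasible corners is $1.73.

$1.73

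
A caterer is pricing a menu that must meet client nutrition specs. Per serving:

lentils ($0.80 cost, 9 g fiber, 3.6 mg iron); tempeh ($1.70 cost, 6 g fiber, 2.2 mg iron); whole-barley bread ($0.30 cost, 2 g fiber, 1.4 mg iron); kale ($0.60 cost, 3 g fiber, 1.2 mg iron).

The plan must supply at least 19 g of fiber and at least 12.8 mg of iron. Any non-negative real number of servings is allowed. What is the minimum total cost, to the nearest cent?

With two linear requirements the optimum uses one or two foods; enumerate the corners.
lentils only: max(19/9, 12.8/3.6) = 3.556 servings → $2.84.
tempeh only: max(19/6, 12.8/2.2) = 5.818 servings → $9.89.
whole-barley bread only: max(19/2, 12.8/1.4) = 9.5 servings → $2.85.
kale only: max(19/3, 12.8/1.2) = 10.67 servings → $6.40.
lentils + tempeh with both targets exact would need a negative amount; discard.
lentils + whole-barley bread with both tight: 0.1852 servings and 8.667 servings → $2.75.
lentils + kale (both tight): parallel constraints — no distinct corner.
tempeh + whole-barley bread with both tight: 0.25 servings and 8.75 servings → $3.05.
tempeh + kale: the both-tight solution has a negative serving — not a feasible corner.
whole-barley bread + kale with both tight: 8.667 servings and 0.5556 servings → $2.93.
Cheapest feasible corner: $2.75.

$2.75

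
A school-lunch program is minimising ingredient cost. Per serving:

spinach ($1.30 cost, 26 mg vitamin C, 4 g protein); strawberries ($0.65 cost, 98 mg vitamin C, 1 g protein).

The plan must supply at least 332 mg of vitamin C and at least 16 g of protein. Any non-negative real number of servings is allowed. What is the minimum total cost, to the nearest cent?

For a min-cost LP with two ≥-constraints, a basic feasible solution has at most two positive variables.
spinach only: max(332/26, 16/4) = 12.77 servings → $16.60.
strawberries only: max(332/98, 16/1) = 16 servings → $10.40.
spinach + strawberries with both tight: 3.377 servings and 2.492 servings → $6.01.
So the least-cost plan costs $6.01.

$6.01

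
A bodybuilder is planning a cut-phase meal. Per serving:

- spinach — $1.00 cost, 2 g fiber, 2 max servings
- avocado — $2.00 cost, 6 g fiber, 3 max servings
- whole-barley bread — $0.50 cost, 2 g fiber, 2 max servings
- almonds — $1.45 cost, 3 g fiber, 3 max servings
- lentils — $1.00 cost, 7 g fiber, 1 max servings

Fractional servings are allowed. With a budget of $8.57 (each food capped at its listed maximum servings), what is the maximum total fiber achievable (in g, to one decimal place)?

30.2 g

Fiber per dollar: lentils 7, whole-barley bread 4, avocado 3, almonds 2.069, spinach 2.
Take 1 serving of lentils: spends $1.00, +7.0 g fiber (running total 7.0 g).
Take 2 servings of whole-barley bread: spends $1.00, +4.0 g fiber (running total 11.0 g).
Take 3 servings of avocado: spends $6.00, +18.0 g fiber (running total 29.0 g).
Take 0.3931 servings of almonds: spends $0.57, +1.2 g fiber (running total 30.2 g).
Greedy by best ratio exhausts the cost allowance optimally: 30.2 g.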